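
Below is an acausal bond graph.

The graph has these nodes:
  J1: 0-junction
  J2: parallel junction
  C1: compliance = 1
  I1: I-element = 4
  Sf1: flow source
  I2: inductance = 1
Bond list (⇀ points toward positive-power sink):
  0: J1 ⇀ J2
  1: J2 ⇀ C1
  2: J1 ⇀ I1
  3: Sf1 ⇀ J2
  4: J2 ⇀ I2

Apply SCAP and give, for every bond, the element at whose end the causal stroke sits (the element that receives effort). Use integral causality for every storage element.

b3 stroke at Sf1  (source Sf1 imposes f)
b1 stroke at J2  (C1 outputs effort q/C1)
b0 stroke at J1  (common-e at J2 fixed by 1)
b4 stroke at I2  (0-jn J2 has e-setter on 1)
b2 stroke at I1  (common-e at J1 fixed by 0)

#0 stroke→J1
#1 stroke→J2
#2 stroke→I1
#3 stroke→Sf1
#4 stroke→I2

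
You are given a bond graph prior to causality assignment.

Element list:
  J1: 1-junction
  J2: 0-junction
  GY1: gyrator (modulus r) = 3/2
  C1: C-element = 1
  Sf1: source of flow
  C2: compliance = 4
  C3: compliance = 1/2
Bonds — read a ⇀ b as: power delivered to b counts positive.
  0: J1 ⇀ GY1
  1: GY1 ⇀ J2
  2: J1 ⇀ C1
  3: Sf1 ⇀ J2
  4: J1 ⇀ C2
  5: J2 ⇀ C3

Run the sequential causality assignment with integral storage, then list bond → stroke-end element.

β3 |Sf1  (source Sf1 imposes f)
β2 |J1  (prefer integral on C1)
β4 |J1  (C2 integral (e out))
β0 |GY1  (only one flow-in slot at J1)
β1 |GY1  (through GY1, causality inverts; strokes same side of GY1)
β5 |J2  (closing 0-jn rule on J2)

bond 0 stroke at GY1
bond 1 stroke at GY1
bond 2 stroke at J1
bond 3 stroke at Sf1
bond 4 stroke at J1
bond 5 stroke at J2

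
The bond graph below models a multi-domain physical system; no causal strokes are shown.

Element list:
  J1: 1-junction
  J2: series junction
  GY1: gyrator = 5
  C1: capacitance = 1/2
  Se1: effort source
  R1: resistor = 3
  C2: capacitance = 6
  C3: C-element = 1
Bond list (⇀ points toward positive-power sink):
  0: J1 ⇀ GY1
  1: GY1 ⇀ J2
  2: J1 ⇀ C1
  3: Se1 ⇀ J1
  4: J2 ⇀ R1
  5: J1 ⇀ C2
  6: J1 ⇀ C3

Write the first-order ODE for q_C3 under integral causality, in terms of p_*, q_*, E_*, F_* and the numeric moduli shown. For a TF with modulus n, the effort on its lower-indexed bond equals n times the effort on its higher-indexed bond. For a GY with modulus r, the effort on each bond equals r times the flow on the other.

#3 →J1  (Se1: effort source, stroke at far end)
#2 →J1  (C1 outputs effort q/C1)
#5 →J1  (prefer integral on C2)
#6 →J1  (C3 outputs effort q/C3)
#0 →GY1  (J1: last free bond brings flow in)
#1 →GY1  (GY1 both-in/both-out from 0)
#4 →J2  (J2: bond 1 brought flow, rest push out)

dq_C3/dt = 3*E_Se1/25 - 6*q_C1/25 - q_C2/50 - 3*q_C3/25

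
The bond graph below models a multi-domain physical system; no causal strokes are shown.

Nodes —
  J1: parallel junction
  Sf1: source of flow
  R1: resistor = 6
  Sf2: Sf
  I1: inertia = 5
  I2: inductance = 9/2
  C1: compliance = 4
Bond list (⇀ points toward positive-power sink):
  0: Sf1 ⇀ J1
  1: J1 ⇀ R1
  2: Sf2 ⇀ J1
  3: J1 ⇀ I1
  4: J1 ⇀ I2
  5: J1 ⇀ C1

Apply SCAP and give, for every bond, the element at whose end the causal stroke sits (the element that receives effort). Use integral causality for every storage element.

β0 →Sf1  (Sf1: flow source, stroke at near end)
β2 →Sf2  (Sf2 fixes flow; stroke at Sf2)
β3 →I1  (I1 outputs flow p/I1)
β4 →I2  (I2 outputs flow p/I2)
β5 →J1  (prefer integral on C1)
β1 →R1  (J1: bond 5 brought effort, rest push out)

b0 stroke→Sf1
b1 stroke→R1
b2 stroke→Sf2
b3 stroke→I1
b4 stroke→I2
b5 stroke→J1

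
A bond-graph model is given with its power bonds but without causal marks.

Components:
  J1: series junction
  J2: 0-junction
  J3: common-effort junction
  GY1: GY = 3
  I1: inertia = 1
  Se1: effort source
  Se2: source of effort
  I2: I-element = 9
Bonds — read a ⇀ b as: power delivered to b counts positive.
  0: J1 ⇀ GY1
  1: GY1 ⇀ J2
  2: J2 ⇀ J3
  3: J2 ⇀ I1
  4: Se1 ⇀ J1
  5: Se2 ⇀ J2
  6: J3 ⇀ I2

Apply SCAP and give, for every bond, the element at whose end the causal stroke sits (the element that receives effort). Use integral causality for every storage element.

β4 |J1  (Se1 fixes effort; stroke away)
β5 |J2  (Se2: effort source, stroke at far end)
β0 |GY1  (only one flow-in slot at J1)
β1 |GY1  (common-e at J2 fixed by 5)
β2 |J3  (common-e at J2 fixed by 5)
β3 |I1  (J2 effort already set via bond 5)
β6 |I2  (common-e at J3 fixed by 2)

b0 stroke at GY1
b1 stroke at GY1
b2 stroke at J3
b3 stroke at I1
b4 stroke at J1
b5 stroke at J2
b6 stroke at I2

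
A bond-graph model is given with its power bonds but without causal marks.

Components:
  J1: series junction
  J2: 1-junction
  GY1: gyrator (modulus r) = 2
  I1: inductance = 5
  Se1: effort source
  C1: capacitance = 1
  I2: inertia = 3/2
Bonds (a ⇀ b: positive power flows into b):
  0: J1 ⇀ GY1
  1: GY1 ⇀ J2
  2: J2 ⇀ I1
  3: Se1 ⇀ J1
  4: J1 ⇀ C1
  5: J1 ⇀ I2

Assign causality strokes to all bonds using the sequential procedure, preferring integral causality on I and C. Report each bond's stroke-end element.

bond 0 stroke at J1
bond 1 stroke at J2
bond 2 stroke at I1
bond 3 stroke at J1
bond 4 stroke at J1
bond 5 stroke at I2

#3 →J1  (Se1 (Se) sets effort on bond)
#2 →I1  (I1: I, integral causality)
#1 →J2  (J2 flow already set via bond 2)
#0 →J1  (through GY1, causality inverts; strokes same side of GY1)
#4 →J1  (prefer integral on C1)
#5 →I2  (J1: last free bond brings flow in)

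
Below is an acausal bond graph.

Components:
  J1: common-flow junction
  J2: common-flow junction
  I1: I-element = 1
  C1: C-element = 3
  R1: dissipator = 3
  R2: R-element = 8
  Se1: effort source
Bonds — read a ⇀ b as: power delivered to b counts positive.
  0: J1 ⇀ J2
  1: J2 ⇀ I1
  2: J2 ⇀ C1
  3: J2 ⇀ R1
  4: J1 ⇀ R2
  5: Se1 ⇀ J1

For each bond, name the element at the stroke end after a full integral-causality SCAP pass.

b0 |J2
b1 |I1
b2 |J2
b3 |J2
b4 |J1
b5 |J1

β5 stroke→J1  (Se1 (Se) sets effort on bond)
β1 stroke→I1  (prefer integral on I1)
β0 stroke→J2  (1-jn J2 has f-setter on 1)
β2 stroke→J2  (1-jn J2 has f-setter on 1)
β3 stroke→J2  (common-f at J2 fixed by 1)
β4 stroke→J1  (1-jn J1 has f-setter on 0)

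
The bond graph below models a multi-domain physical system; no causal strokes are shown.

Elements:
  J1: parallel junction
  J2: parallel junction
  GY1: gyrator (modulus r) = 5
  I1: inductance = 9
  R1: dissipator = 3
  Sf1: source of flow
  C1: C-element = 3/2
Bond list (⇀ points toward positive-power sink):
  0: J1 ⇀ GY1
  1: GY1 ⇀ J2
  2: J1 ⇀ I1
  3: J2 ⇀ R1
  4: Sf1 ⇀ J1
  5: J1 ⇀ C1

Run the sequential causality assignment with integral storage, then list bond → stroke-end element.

bond 0 stroke at GY1
bond 1 stroke at GY1
bond 2 stroke at I1
bond 3 stroke at J2
bond 4 stroke at Sf1
bond 5 stroke at J1

b4 →Sf1  (source Sf1 imposes f)
b2 →I1  (I1 integral (f out))
b5 →J1  (C1 outputs effort q/C1)
b0 →GY1  (J1 effort already set via bond 5)
b1 →GY1  (GY1: gyrator matches bond 0)
b3 →J2  (J2 needs exactly one e-in)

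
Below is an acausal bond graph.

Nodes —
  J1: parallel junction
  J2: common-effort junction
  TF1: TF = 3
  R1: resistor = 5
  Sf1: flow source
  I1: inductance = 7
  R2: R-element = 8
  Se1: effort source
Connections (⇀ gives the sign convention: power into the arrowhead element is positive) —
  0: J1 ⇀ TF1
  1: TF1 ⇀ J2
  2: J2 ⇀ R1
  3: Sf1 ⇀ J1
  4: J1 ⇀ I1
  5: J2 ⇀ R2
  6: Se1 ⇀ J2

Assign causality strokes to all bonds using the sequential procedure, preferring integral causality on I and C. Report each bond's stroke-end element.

bond 0 |J1
bond 1 |TF1
bond 2 |R1
bond 3 |Sf1
bond 4 |I1
bond 5 |R2
bond 6 |J2

b3 stroke at Sf1  (Sf1: flow source, stroke at near end)
b6 stroke at J2  (Se1: effort source, stroke at far end)
b1 stroke at TF1  (J2 effort already set via bond 6)
b2 stroke at R1  (0-jn J2 has e-setter on 6)
b5 stroke at R2  (0-jn J2 has e-setter on 6)
b0 stroke at J1  (TF1 one-in-one-out from 1)
b4 stroke at I1  (J1: bond 0 brought effort, rest push out)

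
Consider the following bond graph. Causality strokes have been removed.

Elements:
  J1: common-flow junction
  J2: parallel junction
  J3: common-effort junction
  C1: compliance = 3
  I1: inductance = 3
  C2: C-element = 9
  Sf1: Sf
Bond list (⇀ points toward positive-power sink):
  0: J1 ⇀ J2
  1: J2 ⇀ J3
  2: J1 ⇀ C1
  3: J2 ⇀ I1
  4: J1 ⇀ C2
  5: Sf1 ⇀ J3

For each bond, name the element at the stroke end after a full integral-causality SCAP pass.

bond 0 stroke→J2
bond 1 stroke→J3
bond 2 stroke→J1
bond 3 stroke→I1
bond 4 stroke→J1
bond 5 stroke→Sf1

bond 5 stroke→Sf1  (Sf1: flow source, stroke at near end)
bond 1 stroke→J3  (only one effort-in slot at J3)
bond 2 stroke→J1  (prefer integral on C1)
bond 3 stroke→I1  (prefer integral on I1)
bond 0 stroke→J2  (only one effort-in slot at J2)
bond 4 stroke→J1  (1-jn J1 has f-setter on 0)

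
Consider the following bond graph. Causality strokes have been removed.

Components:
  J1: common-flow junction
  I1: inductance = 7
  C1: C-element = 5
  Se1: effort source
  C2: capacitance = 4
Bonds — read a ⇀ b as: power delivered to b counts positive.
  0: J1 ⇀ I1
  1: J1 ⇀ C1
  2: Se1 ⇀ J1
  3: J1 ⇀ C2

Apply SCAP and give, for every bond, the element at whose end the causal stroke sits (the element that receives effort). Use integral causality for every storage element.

β0 →I1
β1 →J1
β2 →J1
β3 →J1

β2 →J1  (source Se1 imposes e)
β0 →I1  (I1 outputs flow p/I1)
β1 →J1  (1-jn J1 has f-setter on 0)
β3 →J1  (J1 flow already set via bond 0)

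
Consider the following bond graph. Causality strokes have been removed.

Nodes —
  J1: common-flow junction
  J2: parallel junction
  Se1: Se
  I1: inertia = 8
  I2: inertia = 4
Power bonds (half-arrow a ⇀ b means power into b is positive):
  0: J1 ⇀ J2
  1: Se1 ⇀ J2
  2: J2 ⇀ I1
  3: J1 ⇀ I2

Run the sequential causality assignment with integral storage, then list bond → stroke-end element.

b0 →J1
b1 →J2
b2 →I1
b3 →I2

b1 stroke at J2  (Se1 fixes effort; stroke away)
b0 stroke at J1  (J2 effort already set via bond 1)
b2 stroke at I1  (common-e at J2 fixed by 1)
b3 stroke at I2  (J1 needs exactly one f-in)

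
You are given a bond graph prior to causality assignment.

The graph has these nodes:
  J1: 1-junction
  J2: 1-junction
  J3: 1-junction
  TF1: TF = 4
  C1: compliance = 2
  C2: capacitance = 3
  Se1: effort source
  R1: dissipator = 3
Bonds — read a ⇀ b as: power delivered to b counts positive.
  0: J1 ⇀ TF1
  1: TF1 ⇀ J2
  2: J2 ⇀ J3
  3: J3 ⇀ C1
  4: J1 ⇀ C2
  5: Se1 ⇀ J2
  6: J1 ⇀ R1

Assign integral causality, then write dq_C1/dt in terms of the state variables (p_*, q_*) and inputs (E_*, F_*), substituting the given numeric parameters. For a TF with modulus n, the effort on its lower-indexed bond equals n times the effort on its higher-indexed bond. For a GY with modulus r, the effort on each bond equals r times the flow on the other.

dq_C1/dt = 16*E_Se1/3 - 8*q_C1/3 - 4*q_C2/9

bond 5 |J2  (Se1: effort source, stroke at far end)
bond 3 |J3  (C1 integral (e out))
bond 2 |J2  (closing 1-jn rule on J3)
bond 1 |TF1  (J2: last free bond brings flow in)
bond 0 |J1  (TF1: transformer flips bond 1)
bond 4 |J1  (C2: C, integral causality)
bond 6 |R1  (closing 1-jn rule on J1)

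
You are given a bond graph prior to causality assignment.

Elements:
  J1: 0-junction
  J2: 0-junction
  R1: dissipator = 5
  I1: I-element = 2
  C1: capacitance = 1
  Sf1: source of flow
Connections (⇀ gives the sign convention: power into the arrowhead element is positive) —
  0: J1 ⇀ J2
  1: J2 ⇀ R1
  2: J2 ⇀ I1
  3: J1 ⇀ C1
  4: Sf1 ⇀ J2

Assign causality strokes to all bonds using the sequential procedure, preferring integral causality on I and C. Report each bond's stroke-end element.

bond 4 →Sf1  (source Sf1 imposes f)
bond 2 →I1  (prefer integral on I1)
bond 3 →J1  (prefer integral on C1)
bond 0 →J2  (J1 effort already set via bond 3)
bond 1 →R1  (J2: bond 0 brought effort, rest push out)

b0 stroke at J2
b1 stroke at R1
b2 stroke at I1
b3 stroke at J1
b4 stroke at Sf1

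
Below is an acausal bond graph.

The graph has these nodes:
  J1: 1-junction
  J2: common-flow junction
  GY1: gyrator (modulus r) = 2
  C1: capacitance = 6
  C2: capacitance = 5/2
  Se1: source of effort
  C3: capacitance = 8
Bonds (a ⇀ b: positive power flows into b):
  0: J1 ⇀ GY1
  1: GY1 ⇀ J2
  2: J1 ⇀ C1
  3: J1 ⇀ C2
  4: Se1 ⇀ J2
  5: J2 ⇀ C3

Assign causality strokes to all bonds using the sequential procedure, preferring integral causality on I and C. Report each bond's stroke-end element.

#4 stroke at J2  (Se1 fixes effort; stroke away)
#2 stroke at J1  (C1 integral (e out))
#3 stroke at J1  (C2 outputs effort q/C2)
#0 stroke at GY1  (only one flow-in slot at J1)
#1 stroke at GY1  (GY1 both-in/both-out from 0)
#5 stroke at J2  (J2: bond 1 brought flow, rest push out)

β0 |GY1
β1 |GY1
β2 |J1
β3 |J1
β4 |J2
β5 |J2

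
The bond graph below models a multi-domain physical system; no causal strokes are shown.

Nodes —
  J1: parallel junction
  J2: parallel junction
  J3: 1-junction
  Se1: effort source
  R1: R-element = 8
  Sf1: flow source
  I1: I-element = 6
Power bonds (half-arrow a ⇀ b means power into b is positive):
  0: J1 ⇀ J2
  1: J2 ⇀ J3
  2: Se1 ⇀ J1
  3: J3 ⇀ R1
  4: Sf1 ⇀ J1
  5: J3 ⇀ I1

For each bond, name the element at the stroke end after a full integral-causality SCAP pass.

b2 |J1  (Se1 fixes effort; stroke away)
b4 |Sf1  (Sf1 (Sf) sets flow on bond)
b0 |J2  (J1: bond 2 brought effort, rest push out)
b1 |J3  (common-e at J2 fixed by 0)
b5 |I1  (I1 integral (f out))
b3 |J3  (1-jn J3 has f-setter on 5)

β0 →J2
β1 →J3
β2 →J1
β3 →J3
β4 →Sf1
β5 →I1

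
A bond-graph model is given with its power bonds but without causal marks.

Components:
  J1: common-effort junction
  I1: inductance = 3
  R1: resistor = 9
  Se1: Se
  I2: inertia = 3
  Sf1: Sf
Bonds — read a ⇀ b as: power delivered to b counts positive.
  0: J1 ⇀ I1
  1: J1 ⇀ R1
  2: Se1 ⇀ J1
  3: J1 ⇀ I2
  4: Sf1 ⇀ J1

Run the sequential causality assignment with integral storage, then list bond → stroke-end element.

b2 |J1  (Se1 fixes effort; stroke away)
b4 |Sf1  (Sf1 fixes flow; stroke at Sf1)
b0 |I1  (common-e at J1 fixed by 2)
b1 |R1  (0-jn J1 has e-setter on 2)
b3 |I2  (common-e at J1 fixed by 2)

β0 stroke→I1
β1 stroke→R1
β2 stroke→J1
β3 stroke→I2
β4 stroke→Sf1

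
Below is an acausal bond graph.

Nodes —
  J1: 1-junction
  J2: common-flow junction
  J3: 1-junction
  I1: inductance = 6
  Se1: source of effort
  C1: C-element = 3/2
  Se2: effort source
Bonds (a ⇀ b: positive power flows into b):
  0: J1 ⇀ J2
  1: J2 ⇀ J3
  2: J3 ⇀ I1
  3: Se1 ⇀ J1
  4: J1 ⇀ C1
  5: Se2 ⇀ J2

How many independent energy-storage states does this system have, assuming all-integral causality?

bond 3 →J1  (Se1 (Se) sets effort on bond)
bond 5 →J2  (Se2 (Se) sets effort on bond)
bond 2 →I1  (I1 outputs flow p/I1)
bond 1 →J3  (common-f at J3 fixed by 2)
bond 0 →J2  (J2 flow already set via bond 1)
bond 4 →J1  (common-f at J1 fixed by 0)

2  (C1, I1 all integral)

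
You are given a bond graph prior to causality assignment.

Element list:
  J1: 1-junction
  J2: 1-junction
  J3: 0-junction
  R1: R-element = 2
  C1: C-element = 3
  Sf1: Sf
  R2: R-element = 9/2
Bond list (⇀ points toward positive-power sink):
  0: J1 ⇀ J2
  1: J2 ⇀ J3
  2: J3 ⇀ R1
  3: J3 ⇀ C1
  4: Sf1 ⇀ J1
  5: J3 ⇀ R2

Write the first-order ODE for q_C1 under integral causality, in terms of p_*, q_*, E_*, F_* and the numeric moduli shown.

#4 stroke at Sf1  (Sf1: flow source, stroke at near end)
#0 stroke at J1  (J1 flow already set via bond 4)
#1 stroke at J2  (1-jn J2 has f-setter on 0)
#3 stroke at J3  (C1 outputs effort q/C1)
#2 stroke at R1  (0-jn J3 has e-setter on 3)
#5 stroke at R2  (J3 effort already set via bond 3)

dq_C1/dt = F_Sf1 - 13*q_C1/54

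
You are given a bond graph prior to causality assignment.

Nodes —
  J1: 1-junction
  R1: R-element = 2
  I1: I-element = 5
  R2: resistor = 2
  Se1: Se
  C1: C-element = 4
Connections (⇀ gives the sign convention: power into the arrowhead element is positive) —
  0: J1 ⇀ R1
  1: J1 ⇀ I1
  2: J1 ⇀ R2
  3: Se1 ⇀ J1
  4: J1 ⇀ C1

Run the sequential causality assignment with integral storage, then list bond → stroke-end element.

#3 |J1  (source Se1 imposes e)
#1 |I1  (I1: I, integral causality)
#0 |J1  (J1 flow already set via bond 1)
#2 |J1  (J1: bond 1 brought flow, rest push out)
#4 |J1  (J1: bond 1 brought flow, rest push out)

#0 →J1
#1 →I1
#2 →J1
#3 →J1
#4 →J1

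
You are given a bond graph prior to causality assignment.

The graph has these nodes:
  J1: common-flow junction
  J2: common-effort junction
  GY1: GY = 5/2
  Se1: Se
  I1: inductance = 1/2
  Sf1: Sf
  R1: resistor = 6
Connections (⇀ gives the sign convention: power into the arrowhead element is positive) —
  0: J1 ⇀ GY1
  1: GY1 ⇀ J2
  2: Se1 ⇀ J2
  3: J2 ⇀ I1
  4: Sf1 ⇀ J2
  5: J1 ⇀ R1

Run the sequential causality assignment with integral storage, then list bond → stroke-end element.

#2 →J2  (source Se1 imposes e)
#4 →Sf1  (source Sf1 imposes f)
#1 →GY1  (J2 effort already set via bond 2)
#3 →I1  (J2 effort already set via bond 2)
#0 →GY1  (GY1 both-in/both-out from 1)
#5 →J1  (common-f at J1 fixed by 0)

β0 stroke at GY1
β1 stroke at GY1
β2 stroke at J2
β3 stroke at I1
β4 stroke at Sf1
β5 stroke at J1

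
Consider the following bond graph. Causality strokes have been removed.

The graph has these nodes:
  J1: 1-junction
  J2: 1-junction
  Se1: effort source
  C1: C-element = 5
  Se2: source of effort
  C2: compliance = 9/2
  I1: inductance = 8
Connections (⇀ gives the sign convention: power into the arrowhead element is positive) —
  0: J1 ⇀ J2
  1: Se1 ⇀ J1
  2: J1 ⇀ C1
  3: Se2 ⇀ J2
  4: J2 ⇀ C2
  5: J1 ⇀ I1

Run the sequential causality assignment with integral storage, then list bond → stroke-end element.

bond 1 stroke→J1  (Se1 fixes effort; stroke away)
bond 3 stroke→J2  (Se2 (Se) sets effort on bond)
bond 2 stroke→J1  (C1 integral (e out))
bond 4 stroke→J2  (C2 integral (e out))
bond 0 stroke→J1  (J2: last free bond brings flow in)
bond 5 stroke→I1  (J1: last free bond brings flow in)

bond 0 →J1
bond 1 →J1
bond 2 →J1
bond 3 →J2
bond 4 →J2
bond 5 →I1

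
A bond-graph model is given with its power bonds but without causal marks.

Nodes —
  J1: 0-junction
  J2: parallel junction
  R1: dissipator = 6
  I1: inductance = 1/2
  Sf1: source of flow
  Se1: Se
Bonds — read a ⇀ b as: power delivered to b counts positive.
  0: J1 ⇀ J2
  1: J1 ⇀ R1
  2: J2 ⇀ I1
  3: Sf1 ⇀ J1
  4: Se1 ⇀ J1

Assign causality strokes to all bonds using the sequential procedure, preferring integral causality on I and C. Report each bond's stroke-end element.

#3 →Sf1  (Sf1 (Sf) sets flow on bond)
#4 →J1  (Se1 (Se) sets effort on bond)
#0 →J2  (J1 effort already set via bond 4)
#1 →R1  (0-jn J1 has e-setter on 4)
#2 →I1  (J2: bond 0 brought effort, rest push out)

β0 →J2
β1 →R1
β2 →I1
β3 →Sf1
β4 →J1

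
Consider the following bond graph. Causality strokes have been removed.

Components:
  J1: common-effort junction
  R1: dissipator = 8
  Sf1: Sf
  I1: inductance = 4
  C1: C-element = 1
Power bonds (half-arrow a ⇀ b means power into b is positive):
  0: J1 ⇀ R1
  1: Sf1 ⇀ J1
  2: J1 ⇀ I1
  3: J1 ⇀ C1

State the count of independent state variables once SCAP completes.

bond 1 |Sf1  (Sf1 (Sf) sets flow on bond)
bond 2 |I1  (I1 integral (f out))
bond 3 |J1  (prefer integral on C1)
bond 0 |R1  (J1: bond 3 brought effort, rest push out)

2  (C1, I1 all integral)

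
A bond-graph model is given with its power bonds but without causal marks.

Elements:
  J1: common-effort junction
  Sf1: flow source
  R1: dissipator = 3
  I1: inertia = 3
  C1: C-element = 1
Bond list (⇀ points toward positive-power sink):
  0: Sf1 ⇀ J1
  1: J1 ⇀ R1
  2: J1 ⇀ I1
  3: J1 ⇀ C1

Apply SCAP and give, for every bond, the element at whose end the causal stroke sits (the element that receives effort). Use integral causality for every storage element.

b0 →Sf1
b1 →R1
b2 →I1
b3 →J1

b0 |Sf1  (source Sf1 imposes f)
b2 |I1  (prefer integral on I1)
b3 |J1  (C1 integral (e out))
b1 |R1  (J1: bond 3 brought effort, rest push out)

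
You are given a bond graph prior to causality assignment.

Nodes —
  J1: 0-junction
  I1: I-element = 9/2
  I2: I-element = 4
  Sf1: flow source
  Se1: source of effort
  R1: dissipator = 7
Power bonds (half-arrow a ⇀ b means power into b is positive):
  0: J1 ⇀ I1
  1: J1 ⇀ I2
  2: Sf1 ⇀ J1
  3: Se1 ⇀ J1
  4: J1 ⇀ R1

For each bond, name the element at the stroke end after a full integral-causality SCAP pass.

β0 →I1
β1 →I2
β2 →Sf1
β3 →J1
β4 →R1

bond 2 stroke→Sf1  (Sf1 fixes flow; stroke at Sf1)
bond 3 stroke→J1  (source Se1 imposes e)
bond 0 stroke→I1  (0-jn J1 has e-setter on 3)
bond 1 stroke→I2  (J1: bond 3 brought effort, rest push out)
bond 4 stroke→R1  (J1 effort already set via bond 3)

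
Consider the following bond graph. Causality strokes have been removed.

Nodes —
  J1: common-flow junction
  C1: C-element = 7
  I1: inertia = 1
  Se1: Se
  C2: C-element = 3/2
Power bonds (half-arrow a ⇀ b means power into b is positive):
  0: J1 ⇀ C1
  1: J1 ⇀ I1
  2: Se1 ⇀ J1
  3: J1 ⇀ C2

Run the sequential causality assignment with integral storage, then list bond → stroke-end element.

β2 stroke at J1  (Se1: effort source, stroke at far end)
β0 stroke at J1  (C1 integral (e out))
β1 stroke at I1  (I1 outputs flow p/I1)
β3 stroke at J1  (common-f at J1 fixed by 1)

bond 0 stroke at J1
bond 1 stroke at I1
bond 2 stroke at J1
bond 3 stroke at J1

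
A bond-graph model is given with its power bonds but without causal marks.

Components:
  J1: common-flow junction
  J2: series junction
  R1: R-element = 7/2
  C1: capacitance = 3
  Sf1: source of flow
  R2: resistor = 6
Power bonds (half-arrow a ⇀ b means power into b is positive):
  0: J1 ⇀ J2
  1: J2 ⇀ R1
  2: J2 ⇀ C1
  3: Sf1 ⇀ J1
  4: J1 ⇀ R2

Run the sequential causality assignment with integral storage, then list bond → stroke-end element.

β3 stroke at Sf1  (Sf1 (Sf) sets flow on bond)
β0 stroke at J1  (J1 flow already set via bond 3)
β4 stroke at J1  (J1: bond 3 brought flow, rest push out)
β1 stroke at J2  (J2: bond 0 brought flow, rest push out)
β2 stroke at J2  (1-jn J2 has f-setter on 0)

#0 |J1
#1 |J2
#2 |J2
#3 |Sf1
#4 |J1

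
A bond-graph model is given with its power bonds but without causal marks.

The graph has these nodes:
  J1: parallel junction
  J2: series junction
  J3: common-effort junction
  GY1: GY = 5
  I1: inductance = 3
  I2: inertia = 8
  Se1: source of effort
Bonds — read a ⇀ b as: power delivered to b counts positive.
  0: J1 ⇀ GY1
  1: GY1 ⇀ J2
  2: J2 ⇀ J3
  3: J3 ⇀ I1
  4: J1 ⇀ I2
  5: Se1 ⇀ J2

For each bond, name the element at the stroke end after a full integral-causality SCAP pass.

β5 stroke→J2  (Se1 (Se) sets effort on bond)
β3 stroke→I1  (I1 outputs flow p/I1)
β2 stroke→J3  (J3: last free bond brings effort in)
β1 stroke→J2  (J2: bond 2 brought flow, rest push out)
β0 stroke→J1  (GY1: gyrator matches bond 1)
β4 stroke→I2  (J1 effort already set via bond 0)

bond 0 stroke→J1
bond 1 stroke→J2
bond 2 stroke→J3
bond 3 stroke→I1
bond 4 stroke→I2
bond 5 stroke→J2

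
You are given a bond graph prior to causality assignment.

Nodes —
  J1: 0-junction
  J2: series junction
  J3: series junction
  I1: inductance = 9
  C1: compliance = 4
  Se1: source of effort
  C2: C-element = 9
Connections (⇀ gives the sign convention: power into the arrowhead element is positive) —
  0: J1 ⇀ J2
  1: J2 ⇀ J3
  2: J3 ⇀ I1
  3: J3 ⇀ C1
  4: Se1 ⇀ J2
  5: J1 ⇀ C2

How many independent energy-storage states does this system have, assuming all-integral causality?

3  (C1, C2, I1 all integral)

β4 stroke→J2  (Se1: effort source, stroke at far end)
β2 stroke→I1  (I1 outputs flow p/I1)
β1 stroke→J3  (1-jn J3 has f-setter on 2)
β3 stroke→J3  (1-jn J3 has f-setter on 2)
β0 stroke→J2  (J2: bond 1 brought flow, rest push out)
β5 stroke→J1  (J1: last free bond brings effort in)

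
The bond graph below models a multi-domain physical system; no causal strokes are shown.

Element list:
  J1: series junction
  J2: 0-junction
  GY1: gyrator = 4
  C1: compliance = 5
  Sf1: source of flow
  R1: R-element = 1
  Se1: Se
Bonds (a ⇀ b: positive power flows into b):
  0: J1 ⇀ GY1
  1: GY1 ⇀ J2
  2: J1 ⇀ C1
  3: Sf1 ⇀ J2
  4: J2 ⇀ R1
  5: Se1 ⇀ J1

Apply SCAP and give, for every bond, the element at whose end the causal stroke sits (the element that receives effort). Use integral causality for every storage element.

#3 →Sf1  (Sf1: flow source, stroke at near end)
#5 →J1  (Se1 (Se) sets effort on bond)
#2 →J1  (C1: C, integral causality)
#0 →GY1  (J1: last free bond brings flow in)
#1 →GY1  (GY1 both-in/both-out from 0)
#4 →J2  (closing 0-jn rule on J2)

b0 stroke at GY1
b1 stroke at GY1
b2 stroke at J1
b3 stroke at Sf1
b4 stroke at J2
b5 stroke at J1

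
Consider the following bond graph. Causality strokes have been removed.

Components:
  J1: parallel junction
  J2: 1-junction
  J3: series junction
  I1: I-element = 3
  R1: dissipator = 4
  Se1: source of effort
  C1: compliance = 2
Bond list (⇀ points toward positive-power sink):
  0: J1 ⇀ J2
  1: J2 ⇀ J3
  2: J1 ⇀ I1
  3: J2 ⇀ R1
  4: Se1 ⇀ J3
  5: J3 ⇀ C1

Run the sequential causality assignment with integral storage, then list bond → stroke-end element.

β4 stroke at J3  (Se1 fixes effort; stroke away)
β2 stroke at I1  (I1 outputs flow p/I1)
β0 stroke at J1  (J1: last free bond brings effort in)
β1 stroke at J2  (common-f at J2 fixed by 0)
β3 stroke at J2  (1-jn J2 has f-setter on 0)
β5 stroke at J3  (J3: bond 1 brought flow, rest push out)

#0 →J1
#1 →J2
#2 →I1
#3 →J2
#4 →J3
#5 →J3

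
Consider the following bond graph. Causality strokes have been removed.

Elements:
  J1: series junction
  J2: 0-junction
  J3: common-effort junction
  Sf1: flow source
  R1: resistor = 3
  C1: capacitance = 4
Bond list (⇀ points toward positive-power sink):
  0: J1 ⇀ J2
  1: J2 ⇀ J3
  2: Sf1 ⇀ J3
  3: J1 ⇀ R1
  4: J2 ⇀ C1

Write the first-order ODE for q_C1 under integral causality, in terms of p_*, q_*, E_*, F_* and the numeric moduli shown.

#2 stroke at Sf1  (source Sf1 imposes f)
#1 stroke at J3  (closing 0-jn rule on J3)
#4 stroke at J2  (C1 integral (e out))
#0 stroke at J1  (common-e at J2 fixed by 4)
#3 stroke at R1  (J1 needs exactly one f-in)

dq_C1/dt = F_Sf1 - q_C1/12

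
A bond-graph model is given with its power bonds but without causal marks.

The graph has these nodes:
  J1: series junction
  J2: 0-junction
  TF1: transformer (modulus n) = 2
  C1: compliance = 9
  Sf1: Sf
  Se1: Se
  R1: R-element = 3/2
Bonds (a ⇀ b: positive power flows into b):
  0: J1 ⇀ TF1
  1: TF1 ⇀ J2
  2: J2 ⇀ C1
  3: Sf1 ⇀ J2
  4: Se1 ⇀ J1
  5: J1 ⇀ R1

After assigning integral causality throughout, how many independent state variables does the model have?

1  (C1 all integral)

β3 |Sf1  (source Sf1 imposes f)
β4 |J1  (source Se1 imposes e)
β2 |J2  (prefer integral on C1)
β1 |TF1  (J2 effort already set via bond 2)
β0 |J1  (TF1 one-in-one-out from 1)
β5 |R1  (only one flow-in slot at J1)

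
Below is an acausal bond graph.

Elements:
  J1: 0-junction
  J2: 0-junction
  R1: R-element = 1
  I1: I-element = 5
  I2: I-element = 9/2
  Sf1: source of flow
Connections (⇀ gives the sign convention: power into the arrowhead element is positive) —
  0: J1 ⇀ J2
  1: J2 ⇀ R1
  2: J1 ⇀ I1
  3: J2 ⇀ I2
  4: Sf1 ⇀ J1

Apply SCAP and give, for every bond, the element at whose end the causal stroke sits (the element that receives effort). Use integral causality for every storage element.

#4 →Sf1  (source Sf1 imposes f)
#2 →I1  (prefer integral on I1)
#0 →J1  (J1: last free bond brings effort in)
#3 →I2  (prefer integral on I2)
#1 →J2  (only one effort-in slot at J2)

β0 |J1
β1 |J2
β2 |I1
β3 |I2
β4 |Sf1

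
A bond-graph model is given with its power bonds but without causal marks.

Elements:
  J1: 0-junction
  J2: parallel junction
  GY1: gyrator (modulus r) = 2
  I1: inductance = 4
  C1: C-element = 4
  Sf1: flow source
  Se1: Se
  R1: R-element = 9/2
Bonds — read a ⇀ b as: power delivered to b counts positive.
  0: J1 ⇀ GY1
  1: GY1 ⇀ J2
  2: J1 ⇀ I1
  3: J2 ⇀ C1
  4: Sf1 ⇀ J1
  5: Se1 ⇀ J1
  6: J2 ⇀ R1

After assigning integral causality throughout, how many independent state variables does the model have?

b4 stroke at Sf1  (Sf1 fixes flow; stroke at Sf1)
b5 stroke at J1  (Se1 fixes effort; stroke away)
b0 stroke at GY1  (common-e at J1 fixed by 5)
b2 stroke at I1  (0-jn J1 has e-setter on 5)
b1 stroke at GY1  (GY GY1: same side as bond 0)
b3 stroke at J2  (prefer integral on C1)
b6 stroke at R1  (J2 effort already set via bond 3)

2  (C1, I1 all integral)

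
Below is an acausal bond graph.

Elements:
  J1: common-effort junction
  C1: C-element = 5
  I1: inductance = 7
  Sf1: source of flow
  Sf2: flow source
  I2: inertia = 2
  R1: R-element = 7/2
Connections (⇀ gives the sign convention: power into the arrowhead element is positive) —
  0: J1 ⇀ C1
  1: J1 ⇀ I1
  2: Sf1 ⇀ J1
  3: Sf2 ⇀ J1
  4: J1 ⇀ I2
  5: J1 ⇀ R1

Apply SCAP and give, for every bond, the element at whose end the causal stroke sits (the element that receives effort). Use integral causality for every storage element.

bond 2 stroke→Sf1  (Sf1 (Sf) sets flow on bond)
bond 3 stroke→Sf2  (Sf2: flow source, stroke at near end)
bond 0 stroke→J1  (prefer integral on C1)
bond 1 stroke→I1  (common-e at J1 fixed by 0)
bond 4 stroke→I2  (common-e at J1 fixed by 0)
bond 5 stroke→R1  (common-e at J1 fixed by 0)

b0 |J1
b1 |I1
b2 |Sf1
b3 |Sf2
b4 |I2
b5 |R1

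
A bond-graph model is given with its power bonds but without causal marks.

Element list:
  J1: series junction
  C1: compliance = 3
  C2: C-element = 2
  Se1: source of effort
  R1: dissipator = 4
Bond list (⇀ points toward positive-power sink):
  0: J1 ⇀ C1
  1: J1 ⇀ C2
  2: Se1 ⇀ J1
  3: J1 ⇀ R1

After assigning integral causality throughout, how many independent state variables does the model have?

2  (C1, C2 all integral)

bond 2 stroke at J1  (Se1 (Se) sets effort on bond)
bond 0 stroke at J1  (C1 integral (e out))
bond 1 stroke at J1  (C2 outputs effort q/C2)
bond 3 stroke at R1  (closing 1-jn rule on J1)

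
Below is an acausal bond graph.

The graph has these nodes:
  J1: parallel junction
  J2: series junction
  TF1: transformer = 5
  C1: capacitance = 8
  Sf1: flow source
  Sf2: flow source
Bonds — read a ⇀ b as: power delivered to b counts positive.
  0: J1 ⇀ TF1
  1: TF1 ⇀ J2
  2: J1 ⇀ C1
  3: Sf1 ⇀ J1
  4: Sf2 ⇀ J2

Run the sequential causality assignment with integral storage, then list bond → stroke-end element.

β3 →Sf1  (Sf1 fixes flow; stroke at Sf1)
β4 →Sf2  (Sf2 fixes flow; stroke at Sf2)
β1 →J2  (1-jn J2 has f-setter on 4)
β0 →TF1  (TF1 one-in-one-out from 1)
β2 →J1  (J1: last free bond brings effort in)

#0 stroke at TF1
#1 stroke at J2
#2 stroke at J1
#3 stroke at Sf1
#4 stroke at Sf2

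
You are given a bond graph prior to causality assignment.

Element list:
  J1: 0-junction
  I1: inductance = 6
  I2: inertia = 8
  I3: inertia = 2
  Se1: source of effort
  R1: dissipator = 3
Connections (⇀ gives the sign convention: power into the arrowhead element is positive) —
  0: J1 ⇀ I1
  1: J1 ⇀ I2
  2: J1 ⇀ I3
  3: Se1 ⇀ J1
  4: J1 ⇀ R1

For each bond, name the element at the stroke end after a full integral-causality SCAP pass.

b0 stroke at I1
b1 stroke at I2
b2 stroke at I3
b3 stroke at J1
b4 stroke at R1

bond 3 →J1  (Se1 fixes effort; stroke away)
bond 0 →I1  (J1 effort already set via bond 3)
bond 1 →I2  (common-e at J1 fixed by 3)
bond 2 →I3  (0-jn J1 has e-setter on 3)
bond 4 →R1  (0-jn J1 has e-setter on 3)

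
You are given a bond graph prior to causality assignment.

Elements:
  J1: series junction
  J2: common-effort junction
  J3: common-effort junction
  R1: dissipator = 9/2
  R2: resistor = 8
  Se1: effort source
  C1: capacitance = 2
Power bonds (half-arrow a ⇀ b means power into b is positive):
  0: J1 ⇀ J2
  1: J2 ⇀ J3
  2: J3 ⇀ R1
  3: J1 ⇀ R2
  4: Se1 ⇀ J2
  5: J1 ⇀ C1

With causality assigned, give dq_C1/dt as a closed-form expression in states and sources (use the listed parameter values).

dq_C1/dt = -E_Se1/8 - q_C1/16

b4 stroke at J2  (source Se1 imposes e)
b0 stroke at J1  (0-jn J2 has e-setter on 4)
b1 stroke at J3  (0-jn J2 has e-setter on 4)
b2 stroke at R1  (J3 effort already set via bond 1)
b5 stroke at J1  (C1: C, integral causality)
b3 stroke at R2  (closing 1-jn rule on J1)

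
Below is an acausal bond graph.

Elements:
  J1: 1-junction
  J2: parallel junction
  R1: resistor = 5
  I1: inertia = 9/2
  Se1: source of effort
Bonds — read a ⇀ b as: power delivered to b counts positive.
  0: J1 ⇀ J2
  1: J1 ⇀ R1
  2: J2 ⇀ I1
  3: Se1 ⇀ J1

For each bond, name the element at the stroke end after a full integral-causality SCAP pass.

bond 0 |J2
bond 1 |J1
bond 2 |I1
bond 3 |J1

bond 3 stroke→J1  (Se1 (Se) sets effort on bond)
bond 2 stroke→I1  (I1 outputs flow p/I1)
bond 0 stroke→J2  (only one effort-in slot at J2)
bond 1 stroke→J1  (J1 flow already set via bond 0)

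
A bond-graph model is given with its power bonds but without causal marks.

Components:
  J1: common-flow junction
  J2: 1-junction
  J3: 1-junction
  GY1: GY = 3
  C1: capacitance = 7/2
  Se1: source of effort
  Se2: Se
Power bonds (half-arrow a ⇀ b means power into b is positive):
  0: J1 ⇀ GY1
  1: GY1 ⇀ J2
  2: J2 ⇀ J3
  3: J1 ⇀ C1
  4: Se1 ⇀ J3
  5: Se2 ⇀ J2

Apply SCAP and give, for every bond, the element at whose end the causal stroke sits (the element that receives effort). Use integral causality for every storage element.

#4 stroke at J3  (source Se1 imposes e)
#5 stroke at J2  (source Se2 imposes e)
#2 stroke at J2  (J3: last free bond brings flow in)
#1 stroke at GY1  (only one flow-in slot at J2)
#0 stroke at GY1  (GY1 both-in/both-out from 1)
#3 stroke at J1  (1-jn J1 has f-setter on 0)

β0 stroke→GY1
β1 stroke→GY1
β2 stroke→J2
β3 stroke→J1
β4 stroke→J3
β5 stroke→J2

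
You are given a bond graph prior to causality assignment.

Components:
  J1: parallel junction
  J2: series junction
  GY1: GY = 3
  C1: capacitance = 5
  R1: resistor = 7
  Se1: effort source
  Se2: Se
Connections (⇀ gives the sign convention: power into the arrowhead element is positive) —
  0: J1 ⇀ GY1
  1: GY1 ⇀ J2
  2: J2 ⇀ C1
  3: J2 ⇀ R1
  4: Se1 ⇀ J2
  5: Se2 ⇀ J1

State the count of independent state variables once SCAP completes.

#4 |J2  (Se1: effort source, stroke at far end)
#5 |J1  (Se2: effort source, stroke at far end)
#0 |GY1  (J1: bond 5 brought effort, rest push out)
#1 |GY1  (through GY1, causality inverts; strokes same side of GY1)
#2 |J2  (1-jn J2 has f-setter on 1)
#3 |J2  (J2: bond 1 brought flow, rest push out)

1  (C1 all integral)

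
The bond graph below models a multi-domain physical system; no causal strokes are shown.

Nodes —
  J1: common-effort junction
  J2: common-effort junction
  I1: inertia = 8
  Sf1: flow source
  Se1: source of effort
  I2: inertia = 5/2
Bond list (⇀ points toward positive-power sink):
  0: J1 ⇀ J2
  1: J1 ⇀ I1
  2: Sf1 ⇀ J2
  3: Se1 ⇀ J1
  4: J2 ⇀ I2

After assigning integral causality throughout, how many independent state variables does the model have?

b2 stroke at Sf1  (source Sf1 imposes f)
b3 stroke at J1  (source Se1 imposes e)
b0 stroke at J2  (J1: bond 3 brought effort, rest push out)
b1 stroke at I1  (0-jn J1 has e-setter on 3)
b4 stroke at I2  (J2: bond 0 brought effort, rest push out)

2  (I1, I2 all integral)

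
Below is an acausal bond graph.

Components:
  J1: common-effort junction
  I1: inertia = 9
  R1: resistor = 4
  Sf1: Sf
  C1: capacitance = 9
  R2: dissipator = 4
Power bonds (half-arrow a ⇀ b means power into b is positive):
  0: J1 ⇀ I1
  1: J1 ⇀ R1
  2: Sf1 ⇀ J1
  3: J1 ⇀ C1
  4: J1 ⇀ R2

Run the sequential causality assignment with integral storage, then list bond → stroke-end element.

bond 2 |Sf1  (Sf1: flow source, stroke at near end)
bond 0 |I1  (I1 outputs flow p/I1)
bond 3 |J1  (C1 outputs effort q/C1)
bond 1 |R1  (common-e at J1 fixed by 3)
bond 4 |R2  (J1: bond 3 brought effort, rest push out)

#0 stroke→I1
#1 stroke→R1
#2 stroke→Sf1
#3 stroke→J1
#4 stroke→R2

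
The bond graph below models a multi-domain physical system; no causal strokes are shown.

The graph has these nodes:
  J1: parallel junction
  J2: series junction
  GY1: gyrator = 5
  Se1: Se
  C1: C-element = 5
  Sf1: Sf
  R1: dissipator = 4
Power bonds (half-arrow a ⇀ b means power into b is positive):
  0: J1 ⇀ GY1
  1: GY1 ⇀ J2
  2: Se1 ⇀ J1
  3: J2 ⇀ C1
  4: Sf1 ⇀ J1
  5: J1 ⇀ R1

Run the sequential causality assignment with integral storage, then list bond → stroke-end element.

bond 2 stroke at J1  (Se1 (Se) sets effort on bond)
bond 4 stroke at Sf1  (Sf1: flow source, stroke at near end)
bond 0 stroke at GY1  (J1: bond 2 brought effort, rest push out)
bond 5 stroke at R1  (J1: bond 2 brought effort, rest push out)
bond 1 stroke at GY1  (GY GY1: same side as bond 0)
bond 3 stroke at J2  (1-jn J2 has f-setter on 1)

β0 →GY1
β1 →GY1
β2 →J1
β3 →J2
β4 →Sf1
β5 →R1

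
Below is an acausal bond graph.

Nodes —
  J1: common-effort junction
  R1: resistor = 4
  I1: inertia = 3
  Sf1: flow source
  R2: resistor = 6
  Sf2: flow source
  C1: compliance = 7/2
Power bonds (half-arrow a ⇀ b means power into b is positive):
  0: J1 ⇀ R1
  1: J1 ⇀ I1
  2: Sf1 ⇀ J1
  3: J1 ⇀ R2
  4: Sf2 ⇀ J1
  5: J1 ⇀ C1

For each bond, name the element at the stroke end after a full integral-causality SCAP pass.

b0 stroke→R1
b1 stroke→I1
b2 stroke→Sf1
b3 stroke→R2
b4 stroke→Sf2
b5 stroke→J1

#2 stroke→Sf1  (Sf1: flow source, stroke at near end)
#4 stroke→Sf2  (Sf2 fixes flow; stroke at Sf2)
#1 stroke→I1  (I1: I, integral causality)
#5 stroke→J1  (C1 integral (e out))
#0 stroke→R1  (J1 effort already set via bond 5)
#3 stroke→R2  (0-jn J1 has e-setter on 5)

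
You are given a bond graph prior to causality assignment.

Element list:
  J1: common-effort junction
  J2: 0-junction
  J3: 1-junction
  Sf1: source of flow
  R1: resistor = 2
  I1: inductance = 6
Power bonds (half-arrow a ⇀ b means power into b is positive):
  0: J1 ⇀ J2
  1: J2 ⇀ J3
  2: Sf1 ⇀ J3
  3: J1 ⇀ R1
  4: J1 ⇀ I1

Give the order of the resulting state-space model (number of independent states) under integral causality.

bond 2 →Sf1  (Sf1 fixes flow; stroke at Sf1)
bond 1 →J3  (common-f at J3 fixed by 2)
bond 0 →J2  (J2: last free bond brings effort in)
bond 4 →I1  (prefer integral on I1)
bond 3 →J1  (J1: last free bond brings effort in)

1  (I1 all integral)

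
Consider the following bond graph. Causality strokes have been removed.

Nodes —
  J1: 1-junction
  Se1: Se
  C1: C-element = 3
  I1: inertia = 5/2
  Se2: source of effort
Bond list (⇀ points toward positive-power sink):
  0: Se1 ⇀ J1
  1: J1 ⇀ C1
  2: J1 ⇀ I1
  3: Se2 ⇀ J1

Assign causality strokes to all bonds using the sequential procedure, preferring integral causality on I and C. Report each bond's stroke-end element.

#0 stroke at J1
#1 stroke at J1
#2 stroke at I1
#3 stroke at J1

bond 0 stroke→J1  (Se1 (Se) sets effort on bond)
bond 3 stroke→J1  (Se2 (Se) sets effort on bond)
bond 1 stroke→J1  (C1: C, integral causality)
bond 2 stroke→I1  (closing 1-jn rule on J1)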